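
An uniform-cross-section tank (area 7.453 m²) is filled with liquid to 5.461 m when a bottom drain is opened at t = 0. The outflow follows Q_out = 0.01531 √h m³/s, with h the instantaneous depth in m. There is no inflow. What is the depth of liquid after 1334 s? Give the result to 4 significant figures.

0.9346 m

With no inflow, A dh/dt = −0.01531 √h.
This is separable: 2 d(√h)/dt = −0.01531/A, so √h = √h₀ − (0.01531/(2A)) t.
√h = √5.461 − 0.01531·1334/(2·7.453) = 2.33688 − 1.37016 = 0.966723.
h = 0.966723² = 0.934553 m.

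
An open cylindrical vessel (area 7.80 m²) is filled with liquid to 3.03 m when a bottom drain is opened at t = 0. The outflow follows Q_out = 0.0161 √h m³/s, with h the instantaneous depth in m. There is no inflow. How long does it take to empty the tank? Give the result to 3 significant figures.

1690 s

With no inflow, A dh/dt = −0.0161 √h.
∫ h^(−1/2) dh = −(0.0161/A) ∫ dt, giving 2√h = 2√h₀ − (0.0161/A) t.
Set h = 0: 2√h₀ = (0.0161/A) t_empty ⇒ t_empty = 2A√h₀/0.0161.
t_empty = 2·7.80·√3.03/0.0161 = 15.600·1.7407/0.0161 = 1686.6 s.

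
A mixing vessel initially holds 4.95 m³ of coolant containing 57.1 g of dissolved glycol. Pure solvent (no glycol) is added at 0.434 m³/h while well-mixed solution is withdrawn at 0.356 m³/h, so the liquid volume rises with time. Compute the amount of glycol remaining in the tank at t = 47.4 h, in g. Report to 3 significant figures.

Let m(t) be the amount of glycol. Volume: V(t) = V₀ + (Q_in − Q_out) t = 4.95 + 0.078000 t; V(47.4) = 8.6472 m³.
Species balance (pure solvent in): dm/dt = −Q_out · m/V(t).
Separate: dm/m = −Q_out dt/V(t) ⇒ ln(m/m₀) = −(Q_out/(Q_in−Q_out)) ln(V/V₀).
m = m₀ (V₀/V)^(Q_out/(Q_in−Q_out)) = 57.1 × (4.95/8.6472)^(4.5641) = 4.4760 g.

4.48 g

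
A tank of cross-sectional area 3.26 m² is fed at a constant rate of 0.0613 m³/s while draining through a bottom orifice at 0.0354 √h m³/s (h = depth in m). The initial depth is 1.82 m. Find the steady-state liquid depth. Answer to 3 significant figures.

3.00 m

Level balance: A dh/dt = 0.0613 − 0.0354 √h. Setting dh/dt = 0:
Q_in = 0.0354 √h_ss ⇒ √h_ss = 0.0613/0.0354 = 1.7316.
h_ss = 1.7316² = 2.9986 m. (Since h₀ = 1.82 m < h_ss, the level will rise toward this value.)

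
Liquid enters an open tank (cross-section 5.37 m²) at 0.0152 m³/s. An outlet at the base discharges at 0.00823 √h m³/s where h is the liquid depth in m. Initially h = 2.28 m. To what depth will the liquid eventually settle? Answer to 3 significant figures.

3.41 m

A dh/dt = Q_in − 0.00823 √h. Steady state requires inflow = outflow:
Q_in = 0.00823 √h_ss ⇒ √h_ss = 0.0152/0.00823 = 1.8469.
h_ss = 1.8469² = 3.4110 m. (Since h₀ = 2.28 m < h_ss, the level will rise toward this value.)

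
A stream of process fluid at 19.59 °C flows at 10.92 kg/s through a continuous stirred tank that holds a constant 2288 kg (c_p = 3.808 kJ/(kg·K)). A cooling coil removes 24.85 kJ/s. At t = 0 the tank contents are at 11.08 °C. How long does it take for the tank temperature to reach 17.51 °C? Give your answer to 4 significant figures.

Heat balance on the well-mixed liquid: M c_p dT/dt = ṁ c_p (T_in − T) − 24.85.
τ = M/ṁ = 209.524 s; T_ss = T_in − Q̇/(ṁ c_p) = 18.9924 °C.
T(t) = T_ss + (T₀ − T_ss) e^(−t/τ). Set T = 17.51:
e^(−t/τ) = (17.51 − 18.9924)/(11.08 − 18.9924) = 0.187352
t = −209.524 · ln(0.187352) = 350.903 s.

350.9 s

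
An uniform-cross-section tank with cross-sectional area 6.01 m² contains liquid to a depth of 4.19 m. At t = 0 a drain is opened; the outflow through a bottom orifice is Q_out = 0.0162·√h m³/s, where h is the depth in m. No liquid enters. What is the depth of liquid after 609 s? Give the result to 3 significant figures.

1.50 m

Mass balance (ρ constant): A dh/dt = −0.0162 √h.
This is separable: 2 d(√h)/dt = −0.0162/A, so √h = √h₀ − (0.0162/(2A)) t.
√h = √4.19 − 0.0162·609/(2·6.01) = 2.0469 − 0.82078 = 1.2262.
h = 1.2262² = 1.5035 m.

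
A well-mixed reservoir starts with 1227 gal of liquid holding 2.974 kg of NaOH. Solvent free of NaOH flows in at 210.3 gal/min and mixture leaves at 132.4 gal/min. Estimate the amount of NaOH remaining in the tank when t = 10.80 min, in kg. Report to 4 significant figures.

Let m(t) be the amount of NaOH. Volume: V(t) = V₀ + (Q_in − Q_out) t = 1227 + 77.9000 t; V(10.80) = 2068.32 gal.
Species balance (pure solvent in): dm/dt = −Q_out · m/V(t).
dm/m = −Q_out dt/(V₀ + 77.9000 t); integrating gives ln(m/m₀) = −(Q_out/(Q_in−Q_out)) ln(V/V₀).
m = m₀ (V₀/V)^(Q_out/(Q_in−Q_out)) = 2.974 × (1227/2068.32)^(1.69961) = 1.22437 kg.

1.224 kg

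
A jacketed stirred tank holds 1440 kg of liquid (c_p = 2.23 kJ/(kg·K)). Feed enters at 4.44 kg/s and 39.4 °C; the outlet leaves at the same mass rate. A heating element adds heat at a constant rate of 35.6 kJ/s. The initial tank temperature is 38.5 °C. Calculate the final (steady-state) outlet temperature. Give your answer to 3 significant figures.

43.0 °C

M c_p dT/dt = ṁ c_p (T_in − T) + Q̇.
At steady state dT/dt = 0 ⇒ T_ss = T_in + Q̇/(ṁ c_p) = 39.4 + 35.6/(4.44·2.23) = 42.996 °C.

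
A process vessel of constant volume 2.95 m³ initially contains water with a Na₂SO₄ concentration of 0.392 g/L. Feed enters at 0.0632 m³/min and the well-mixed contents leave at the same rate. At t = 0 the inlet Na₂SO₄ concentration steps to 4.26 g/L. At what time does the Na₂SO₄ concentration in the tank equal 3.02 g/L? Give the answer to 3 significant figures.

Species balance: V dC/dt = Q(C_in − C) ⇒ τ = V/Q = 46.677 min.
C(t) = C_in + (C₀ − C_in) e^(−t/τ). Set C = 3.02 and solve for t:
e^(−t/τ) = (C − C_in)/(C₀ − C_in) = (3.02 − 4.26)/(0.392 − 4.26) = 0.32058
t = −τ ln(…) = 46.677 × 1.1376 = 53.101 min.

53.1 min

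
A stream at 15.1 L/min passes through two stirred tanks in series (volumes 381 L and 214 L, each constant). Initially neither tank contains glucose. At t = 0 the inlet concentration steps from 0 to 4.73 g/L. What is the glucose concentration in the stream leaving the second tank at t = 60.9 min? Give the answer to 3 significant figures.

Time constants: τᵢ = Vᵢ/Q for each well-mixed tank.
τ₁ = 381/15.1 = 25.232 min; τ₂ = 214/15.1 = 14.172 min.
Solving the cascade with C₁(0)=C₂(0)=0 gives C₂(t) = C_in[1 − (τ₁ e^(−t/τ₁) − τ₂ e^(−t/τ₂))/(τ₁ − τ₂)].
At t = 60.9: e^(−t/τ₁) = 0.089491, e^(−t/τ₂) = 0.013607.
C₂ = 4.73·[1 − (25.232·0.089491 − 14.172·0.013607)/(11.060)] = 4.73·0.81327 = 3.8468 g/L.

3.85 g/L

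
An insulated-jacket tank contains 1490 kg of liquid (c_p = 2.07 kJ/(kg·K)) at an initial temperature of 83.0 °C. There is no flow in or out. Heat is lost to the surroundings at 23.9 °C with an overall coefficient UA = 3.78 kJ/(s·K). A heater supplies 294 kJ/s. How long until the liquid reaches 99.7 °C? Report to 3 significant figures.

1830 s

M c_p dT/dt = −UA(T − T_amb) + Q̇.
τ = M c_p/UA = 815.95 s; T_ss = T_amb + Q̇/UA = 23.9 + 294/3.78 = 101.68 °C.
T(t) = T_ss + (T₀ − T_ss)e^(−t/τ); set T = 99.7:
t = −τ ln[(T − T_ss)/(T₀ − T_ss)] = −815.95 · ln(0.10589) = 1832.1 s.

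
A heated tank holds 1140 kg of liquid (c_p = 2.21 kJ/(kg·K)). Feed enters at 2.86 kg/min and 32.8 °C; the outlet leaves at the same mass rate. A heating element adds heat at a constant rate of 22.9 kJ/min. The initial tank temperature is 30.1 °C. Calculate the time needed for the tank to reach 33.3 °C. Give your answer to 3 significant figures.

281 min

M c_p dT/dt = ṁ c_p (T_in − T) + Q̇.
τ = M/ṁ = 398.60 min; T_ss = T_in + Q̇/(ṁ c_p) = 36.423 °C.
T(t) = T_ss + (T₀ − T_ss) e^(−t/τ). Set T = 33.3:
e^(−t/τ) = (33.3 − 36.423)/(30.1 − 36.423) = 0.49392
t = −398.60 · ln(0.49392) = 281.17 min.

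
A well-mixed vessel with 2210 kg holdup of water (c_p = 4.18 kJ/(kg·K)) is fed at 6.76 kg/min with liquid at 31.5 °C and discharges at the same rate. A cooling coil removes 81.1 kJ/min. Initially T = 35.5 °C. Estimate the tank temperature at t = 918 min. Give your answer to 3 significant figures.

M c_p dT/dt = ṁ c_p (T_in − T) − Q̇.
τ = M/ṁ = 326.92 min; T_ss = T_in − Q̇/(ṁ c_p) = 31.5 − 81.1/(6.76·4.18) = 28.630 °C.
Integrating: T(t) = T_ss + (T₀ − T_ss) e^(−t/τ).
T(918) = 28.630 + (6.8701)·e^(−918/326.92) = 28.630 + (6.8701)·0.060326 = 29.044 °C.

29.0 °C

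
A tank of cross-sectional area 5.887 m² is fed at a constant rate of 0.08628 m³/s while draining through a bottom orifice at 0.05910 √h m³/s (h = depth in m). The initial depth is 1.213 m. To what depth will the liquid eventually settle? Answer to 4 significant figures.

2.131 m

Level balance: A dh/dt = 0.08628 − 0.05910 √h. Setting dh/dt = 0:
Q_in = 0.05910 √h_ss ⇒ √h_ss = 0.08628/0.05910 = 1.45990.
h_ss = 1.45990² = 2.13130 m. (Since h₀ = 1.213 m < h_ss, the level will rise toward this value.)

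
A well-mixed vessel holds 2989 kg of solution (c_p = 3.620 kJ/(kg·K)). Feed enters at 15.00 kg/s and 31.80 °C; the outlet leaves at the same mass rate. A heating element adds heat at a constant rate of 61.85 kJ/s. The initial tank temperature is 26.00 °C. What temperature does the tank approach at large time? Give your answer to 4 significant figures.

32.94 °C

Heat balance on the well-mixed liquid: M c_p dT/dt = ṁ c_p (T_in − T) + 61.85.
At steady state dT/dt = 0 ⇒ T_ss = T_in + Q̇/(ṁ c_p) = 31.80 + 61.85/(15.00·3.620) = 32.9390 °C.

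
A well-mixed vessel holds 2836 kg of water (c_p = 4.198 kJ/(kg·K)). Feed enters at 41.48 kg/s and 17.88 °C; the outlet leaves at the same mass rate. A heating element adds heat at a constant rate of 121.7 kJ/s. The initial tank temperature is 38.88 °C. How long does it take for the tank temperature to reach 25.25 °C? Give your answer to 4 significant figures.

76.09 s

M c_p dT/dt = ṁ c_p (T_in − T) + Q̇.
τ = M/ṁ = 68.3703 s; T_ss = T_in + Q̇/(ṁ c_p) = 18.5789 °C.
T(t) = T_ss + (T₀ − T_ss) e^(−t/τ). Set T = 25.25:
e^(−t/τ) = (25.25 − 18.5789)/(38.88 − 18.5789) = 0.328608
t = −68.3703 · ln(0.328608) = 76.0886 s.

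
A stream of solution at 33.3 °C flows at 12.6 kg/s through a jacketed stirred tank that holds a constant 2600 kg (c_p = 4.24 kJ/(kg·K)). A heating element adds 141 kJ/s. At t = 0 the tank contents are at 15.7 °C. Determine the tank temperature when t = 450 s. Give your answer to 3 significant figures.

33.7 °C

M c_p dT/dt = ṁ c_p (T_in − T) + Q̇.
τ = M/ṁ = 206.35 s; T_ss = T_in + Q̇/(ṁ c_p) = 33.3 + 141/(12.6·4.24) = 35.939 °C.
Integrating: T(t) = T_ss + (T₀ − T_ss) e^(−t/τ).
T(450) = 35.939 + (-20.239)·e^(−450/206.35) = 35.939 + (-20.239)·0.11295 = 33.653 °C.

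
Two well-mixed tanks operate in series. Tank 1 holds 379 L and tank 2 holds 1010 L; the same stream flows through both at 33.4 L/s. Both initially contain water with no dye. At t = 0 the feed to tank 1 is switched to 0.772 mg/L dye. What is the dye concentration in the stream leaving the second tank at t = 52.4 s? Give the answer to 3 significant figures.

Time constants: τᵢ = Vᵢ/Q for each well-mixed tank.
τ₁ = 379/33.4 = 11.347 s; τ₂ = 1010/33.4 = 30.240 s.
Tank 1: C₁ = C_in(1 − e^(−t/τ₁)). Tank 2 (τ₁ ≠ τ₂): C₂ = C_in[1 − (τ₁ e^(−t/τ₁) − τ₂ e^(−t/τ₂))/(τ₁ − τ₂)].
At t = 52.4: e^(−t/τ₁) = 0.0098741, e^(−t/τ₂) = 0.17678.
C₂ = 0.772·[1 − (11.347·0.0098741 − 30.240·0.17678)/(-18.892)] = 0.772·0.72297 = 0.55813 mg/L.

0.558 mg/L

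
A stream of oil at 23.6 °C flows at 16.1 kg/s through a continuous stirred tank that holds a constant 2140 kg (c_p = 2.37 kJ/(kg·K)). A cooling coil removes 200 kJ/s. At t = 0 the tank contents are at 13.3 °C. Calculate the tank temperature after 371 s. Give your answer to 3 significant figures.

18.0 °C

Energy balance: M c_p dT/dt = ṁ c_p (T_in − T) − 200.
τ = M/ṁ = 132.92 s; T_ss = T_in − Q̇/(ṁ c_p) = 23.6 − 200/(16.1·2.37) = 18.358 °C.
T approaches T_ss exponentially: T(t) = T_ss + (T₀ − T_ss) e^(−t/τ).
T(371) = 18.358 + (-5.0585)·e^(−371/132.92) = 18.358 + (-5.0585)·0.061350 = 18.048 °C.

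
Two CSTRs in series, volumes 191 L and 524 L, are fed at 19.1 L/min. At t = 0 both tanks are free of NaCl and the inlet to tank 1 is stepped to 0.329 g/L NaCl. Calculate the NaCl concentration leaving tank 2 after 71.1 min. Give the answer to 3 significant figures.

0.290 g/L

Time constants: τᵢ = Vᵢ/Q for each well-mixed tank.
τ₁ = 191/19.1 = 10.000 min; τ₂ = 524/19.1 = 27.435 min.
Solving the cascade with C₁(0)=C₂(0)=0 gives C₂(t) = C_in[1 − (τ₁ e^(−t/τ₁) − τ₂ e^(−t/τ₂))/(τ₁ − τ₂)].
At t = 71.1: e^(−t/τ₁) = 0.00081689, e^(−t/τ₂) = 0.074898.
C₂ = 0.329·[1 − (10.000·0.00081689 − 27.435·0.074898)/(-17.435)] = 0.329·0.88261 = 0.29038 g/L.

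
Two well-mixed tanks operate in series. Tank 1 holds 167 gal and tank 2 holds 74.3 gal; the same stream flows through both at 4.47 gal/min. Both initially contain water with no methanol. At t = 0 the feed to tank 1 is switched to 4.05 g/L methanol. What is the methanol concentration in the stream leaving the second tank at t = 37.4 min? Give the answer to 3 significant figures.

Time constants: τᵢ = Vᵢ/Q for each well-mixed tank.
τ₁ = 167/4.47 = 37.360 min; τ₂ = 74.3/4.47 = 16.622 min.
Tank 1: C₁ = C_in(1 − e^(−t/τ₁)). Tank 2 (τ₁ ≠ τ₂): C₂ = C_in[1 − (τ₁ e^(−t/τ₁) − τ₂ e^(−t/τ₂))/(τ₁ − τ₂)].
At t = 37.4: e^(−t/τ₁) = 0.36749, e^(−t/τ₂) = 0.10539.
C₂ = 4.05·[1 − (37.360·0.36749 − 16.622·0.10539)/(20.738)] = 4.05·0.42244 = 1.7109 g/L.

1.71 g/L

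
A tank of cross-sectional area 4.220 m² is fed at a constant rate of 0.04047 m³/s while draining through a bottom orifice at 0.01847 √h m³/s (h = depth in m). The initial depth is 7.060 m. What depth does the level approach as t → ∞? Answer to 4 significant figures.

4.801 m

Volume balance on the tank: A dh/dt = Q_in − 0.01847 √h. At steady state dh/dt = 0:
Q_in = 0.01847 √h_ss ⇒ √h_ss = 0.04047/0.01847 = 2.19112.
h_ss = 2.19112² = 4.80101 m. (Since h₀ = 7.060 m > h_ss, the level will fall toward this value.)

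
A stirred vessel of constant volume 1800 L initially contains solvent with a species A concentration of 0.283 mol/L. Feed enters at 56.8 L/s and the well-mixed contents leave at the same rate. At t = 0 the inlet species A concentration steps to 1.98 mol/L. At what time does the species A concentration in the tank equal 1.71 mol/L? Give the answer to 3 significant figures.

58.3 s

Species balance: V dC/dt = Q(C_in − C) ⇒ τ = V/Q = 31.690 s.
C(t) = C_in + (C₀ − C_in) e^(−t/τ). Set C = 1.71 and solve for t:
e^(−t/τ) = (C − C_in)/(C₀ − C_in) = (1.71 − 1.98)/(0.283 − 1.98) = 0.15910
t = −τ ln(…) = 31.690 × 1.8382 = 58.253 s.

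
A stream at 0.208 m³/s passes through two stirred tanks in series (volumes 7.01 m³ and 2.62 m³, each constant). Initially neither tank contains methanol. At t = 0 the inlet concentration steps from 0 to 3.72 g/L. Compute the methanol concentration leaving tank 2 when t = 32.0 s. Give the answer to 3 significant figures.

1.60 g/L

Species balance on tank i: dCᵢ/dt = (Cᵢ₋₁ − Cᵢ)/τᵢ with τᵢ = Vᵢ/Q.
τ₁ = 7.01/0.208 = 33.702 s; τ₂ = 2.62/0.208 = 12.596 s.
Tank 1: C₁ = C_in(1 − e^(−t/τ₁)). Tank 2 (τ₁ ≠ τ₂): C₂ = C_in[1 − (τ₁ e^(−t/τ₁) − τ₂ e^(−t/τ₂))/(τ₁ − τ₂)].
At t = 32.0: e^(−t/τ₁) = 0.38693, e^(−t/τ₂) = 0.078830.
C₂ = 3.72·[1 − (33.702·0.38693 − 12.596·0.078830)/(21.106)] = 3.72·0.42919 = 1.5966 g/L.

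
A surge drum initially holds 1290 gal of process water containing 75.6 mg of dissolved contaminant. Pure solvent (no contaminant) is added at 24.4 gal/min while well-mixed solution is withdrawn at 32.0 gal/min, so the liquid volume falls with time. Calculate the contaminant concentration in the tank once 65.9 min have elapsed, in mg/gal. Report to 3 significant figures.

0.0121 mg/gal

Total volume: dV/dt = Q_in − Q_out = -7.6000 gal/min, so V(t) = 1290 − 7.6000 t and V(65.9) = 789.16 gal.
Species balance (pure solvent in): dm/dt = −Q_out · m/V(t).
Separate: dm/m = −Q_out dt/V(t) ⇒ ln(m/m₀) = −(Q_out/(Q_in−Q_out)) ln(V/V₀).
m = m₀ (V₀/V)^(Q_out/(Q_in−Q_out)) = 75.6 × (1290/789.16)^(-4.2105) = 9.5475 mg.
C = m/V = 9.5475/789.16 = 0.012098 mg/gal.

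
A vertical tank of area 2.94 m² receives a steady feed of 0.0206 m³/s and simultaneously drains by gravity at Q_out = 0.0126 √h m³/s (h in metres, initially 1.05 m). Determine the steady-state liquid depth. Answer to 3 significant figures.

2.67 m

Level balance: A dh/dt = 0.0206 − 0.0126 √h. Setting dh/dt = 0:
Q_in = 0.0126 √h_ss ⇒ √h_ss = 0.0206/0.0126 = 1.6349.
h_ss = 1.6349² = 2.6730 m. (Since h₀ = 1.05 m < h_ss, the level will rise toward this value.)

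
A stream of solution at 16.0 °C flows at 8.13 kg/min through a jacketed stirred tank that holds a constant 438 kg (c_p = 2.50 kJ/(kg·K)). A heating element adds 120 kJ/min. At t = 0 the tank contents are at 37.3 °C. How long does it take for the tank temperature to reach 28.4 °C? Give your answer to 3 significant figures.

M c_p dT/dt = ṁ c_p (T_in − T) + Q̇.
τ = M/ṁ = 53.875 min; T_ss = T_in + Q̇/(ṁ c_p) = 21.904 °C.
T(t) = T_ss + (T₀ − T_ss) e^(−t/τ). Set T = 28.4:
e^(−t/τ) = (28.4 − 21.904)/(37.3 − 21.904) = 0.42193
t = −53.875 · ln(0.42193) = 46.490 min.

46.5 min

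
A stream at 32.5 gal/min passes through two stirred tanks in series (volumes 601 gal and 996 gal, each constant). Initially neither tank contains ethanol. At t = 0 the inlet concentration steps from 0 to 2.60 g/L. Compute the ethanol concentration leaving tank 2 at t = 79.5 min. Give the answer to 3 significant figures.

2.16 g/L

Species balance on tank i: dCᵢ/dt = (Cᵢ₋₁ − Cᵢ)/τᵢ with τᵢ = Vᵢ/Q.
τ₁ = 601/32.5 = 18.492 min; τ₂ = 996/32.5 = 30.646 min.
Tank 1: C₁ = C_in(1 − e^(−t/τ₁)). Tank 2 (τ₁ ≠ τ₂): C₂ = C_in[1 − (τ₁ e^(−t/τ₁) − τ₂ e^(−t/τ₂))/(τ₁ − τ₂)].
At t = 79.5: e^(−t/τ₁) = 0.013581, e^(−t/τ₂) = 0.074711.
C₂ = 2.60·[1 − (18.492·0.013581 − 30.646·0.074711)/(-12.154)] = 2.60·0.83228 = 2.1639 g/L.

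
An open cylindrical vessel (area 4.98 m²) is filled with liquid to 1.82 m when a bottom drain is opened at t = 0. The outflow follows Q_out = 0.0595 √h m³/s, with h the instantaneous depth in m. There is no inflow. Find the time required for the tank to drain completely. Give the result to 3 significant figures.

Unsteady balance on liquid volume: A dh/dt = −0.0595 √h.
Separate and integrate: 2(√h − √h₀) = −(0.0595/A) t.
Set h = 0: 2√h₀ = (0.0595/A) t_empty ⇒ t_empty = 2A√h₀/0.0595.
t_empty = 2·4.98·√1.82/0.0595 = 9.9600·1.3491/0.0595 = 225.83 s.

226 s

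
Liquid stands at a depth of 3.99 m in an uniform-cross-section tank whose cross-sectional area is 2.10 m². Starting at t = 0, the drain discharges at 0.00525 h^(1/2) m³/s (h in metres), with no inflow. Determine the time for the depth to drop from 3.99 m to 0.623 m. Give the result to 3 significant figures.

A dh/dt = −Q_out = −0.00525 √h.
Separate and integrate: 2(√h − √h₀) = −(0.00525/A) t.
t = 2A(√h₀ − √h)/0.00525 = 2·2.10·(√3.99 − √0.623)/0.00525
  = 4.2000 × (1.9975 − 0.78930) / 0.00525 = 966.56 s.

967 s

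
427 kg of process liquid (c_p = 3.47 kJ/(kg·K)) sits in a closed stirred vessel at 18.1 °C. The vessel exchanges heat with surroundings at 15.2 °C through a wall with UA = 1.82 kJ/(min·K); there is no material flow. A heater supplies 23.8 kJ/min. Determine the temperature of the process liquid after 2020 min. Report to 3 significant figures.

27.4 °C

M c_p dT/dt = −UA(T − T_amb) + Q̇.
dT/dt = (T_ss − T)/τ with T_ss = T_amb + Q̇/UA = 15.2 + 23.8/1.82 = 28.277 °C, τ = M c_p/UA = 427·3.47/1.82 = 814.12 min.
This is linear first-order; T(t) = T_ss + (T₀ − T_ss) e^(−t/τ).
T(2020) = 28.277 + (-10.177)·0.083641 = 27.426 °C.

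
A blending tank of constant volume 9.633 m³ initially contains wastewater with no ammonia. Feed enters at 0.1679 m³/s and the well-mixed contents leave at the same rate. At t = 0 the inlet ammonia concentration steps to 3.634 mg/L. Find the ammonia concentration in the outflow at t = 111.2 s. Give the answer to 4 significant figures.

Unsteady species balance (constant V, well mixed): V dC/dt = Q(C_in − C).
Rewrite as dC/dt + C/τ = C_in/τ, τ = V/Q = 57.3734 s.
C approaches C_in exponentially: C(t) = C_in + (C₀ − C_in) e^(−t/τ).
C(111.2) = 3.634 + (0 − 3.634)·e^(−111.2/57.3734) = 3.634 + (-3.63400)·0.143966 = 3.11083 mg/L.

3.111 mg/L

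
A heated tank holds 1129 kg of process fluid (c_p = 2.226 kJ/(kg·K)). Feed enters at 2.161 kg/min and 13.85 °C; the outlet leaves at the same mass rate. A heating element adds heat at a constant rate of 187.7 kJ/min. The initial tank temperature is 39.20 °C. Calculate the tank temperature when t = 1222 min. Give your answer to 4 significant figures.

M c_p dT/dt = ṁ c_p (T_in − T) + Q̇.
Rearrange: dT/dt = (T_ss − T)/τ with τ = M/ṁ = 522.443 min and T_ss = T_in + Q̇/(ṁ c_p) = 52.8697 °C.
Integrating: T(t) = T_ss + (T₀ − T_ss) e^(−t/τ).
T(1222) = 52.8697 + (-13.6697)·e^(−1222/522.443) = 52.8697 + (-13.6697)·0.0964231 = 51.5517 °C.

51.55 °C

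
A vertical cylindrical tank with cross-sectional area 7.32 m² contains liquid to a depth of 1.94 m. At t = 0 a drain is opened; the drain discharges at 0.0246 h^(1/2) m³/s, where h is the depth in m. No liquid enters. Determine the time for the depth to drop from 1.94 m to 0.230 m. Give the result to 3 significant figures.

With no inflow, A dh/dt = −0.0246 √h.
This is separable: 2 d(√h)/dt = −0.0246/A, so √h = √h₀ − (0.0246/(2A)) t.
t = 2A(√h₀ − √h)/0.0246 = 2·7.32·(√1.94 − √0.230)/0.0246
  = 14.640 × (1.3928 − 0.47958) / 0.0246 = 543.50 s.

543 s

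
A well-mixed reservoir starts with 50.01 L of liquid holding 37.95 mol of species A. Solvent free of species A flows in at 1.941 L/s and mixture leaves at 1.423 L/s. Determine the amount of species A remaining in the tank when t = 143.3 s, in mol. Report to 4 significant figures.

3.116 mol

Let m(t) be the amount of species A. Volume: V(t) = V₀ + (Q_in − Q_out) t = 50.01 + 0.518000 t; V(143.3) = 124.239 L.
Solute balance: dm/dt = 0 − Q_out C = −Q_out m/V(t).
Separate: dm/m = −Q_out dt/V(t) ⇒ ln(m/m₀) = −(Q_out/(Q_in−Q_out)) ln(V/V₀).
m = m₀ (V₀/V)^(Q_out/(Q_in−Q_out)) = 37.95 × (50.01/124.239)^(2.74710) = 3.11565 mol.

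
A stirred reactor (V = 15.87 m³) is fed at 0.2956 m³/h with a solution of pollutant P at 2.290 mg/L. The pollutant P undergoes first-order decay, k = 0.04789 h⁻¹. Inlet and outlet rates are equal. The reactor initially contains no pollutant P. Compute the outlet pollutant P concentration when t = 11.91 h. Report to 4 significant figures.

0.3509 mg/L

Accumulation = in − out − consumed: V dC/dt = Q C_in − Q C − k V C.
This is linear with rate a = Q/V + k = 0.0665163 h⁻¹.
C_ss = Q C_in/(Q + kV) = 0.641261 mg/L; C(t) = C_ss + (C₀ − C_ss) e^(−a t).
C(11.91) = 0.641261 + (-0.641261)·e^(−0.0665163·11.91) = 0.641261 + (-0.641261)·0.452843 = 0.350870 mg/L.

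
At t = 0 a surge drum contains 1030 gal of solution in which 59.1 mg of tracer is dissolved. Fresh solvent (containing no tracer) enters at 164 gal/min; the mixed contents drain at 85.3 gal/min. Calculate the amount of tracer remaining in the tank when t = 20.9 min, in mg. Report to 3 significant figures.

21.0 mg

Total volume: dV/dt = Q_in − Q_out = 78.700 gal/min, so V(t) = 1030 + 78.700 t and V(20.9) = 2674.8 gal.
No tracer enters, so dm/dt = −Q_out · (m/V).
dm/m = −Q_out dt/(V₀ + 78.700 t); integrating gives ln(m/m₀) = −(Q_out/(Q_in−Q_out)) ln(V/V₀).
m = m₀ (V₀/V)^(Q_out/(Q_in−Q_out)) = 59.1 × (1030/2674.8)^(1.0839) = 21.007 mg.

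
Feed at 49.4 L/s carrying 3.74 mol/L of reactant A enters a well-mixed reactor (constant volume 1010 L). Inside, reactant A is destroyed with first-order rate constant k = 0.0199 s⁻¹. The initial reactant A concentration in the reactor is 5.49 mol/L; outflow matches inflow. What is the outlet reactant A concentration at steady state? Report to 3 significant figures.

V dC/dt = Q(C_in − C) − k V C.
Steady state (dC/dt = 0): C_ss = Q C_in/(Q + kV) = C_in/(1 + kV/Q).
C_ss = 49.4·3.74/(49.4 + 0.0199·1010) = 184.76/69.499 = 2.6584 mol/L.

2.66 mol/L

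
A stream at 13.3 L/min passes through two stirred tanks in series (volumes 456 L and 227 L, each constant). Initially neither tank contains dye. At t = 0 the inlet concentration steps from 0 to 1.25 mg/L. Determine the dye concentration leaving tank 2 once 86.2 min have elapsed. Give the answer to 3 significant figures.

1.06 mg/L

Each tank obeys Vᵢ dCᵢ/dt = Q(Cᵢ₋₁ − Cᵢ), so τᵢ = Vᵢ/Q.
τ₁ = 456/13.3 = 34.286 min; τ₂ = 227/13.3 = 17.068 min.
Solving the cascade with C₁(0)=C₂(0)=0 gives C₂(t) = C_in[1 − (τ₁ e^(−t/τ₁) − τ₂ e^(−t/τ₂))/(τ₁ − τ₂)].
At t = 86.2: e^(−t/τ₁) = 0.080930, e^(−t/τ₂) = 0.0064062.
C₂ = 1.25·[1 − (34.286·0.080930 − 17.068·0.0064062)/(17.218)] = 1.25·0.84520 = 1.0565 mg/L.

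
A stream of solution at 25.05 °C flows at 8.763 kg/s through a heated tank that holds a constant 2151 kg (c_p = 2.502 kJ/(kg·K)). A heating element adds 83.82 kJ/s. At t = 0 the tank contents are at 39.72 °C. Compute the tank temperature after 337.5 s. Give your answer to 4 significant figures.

M c_p dT/dt = ṁ c_p (T_in − T) + Q̇.
Rearrange: dT/dt = (T_ss − T)/τ with τ = M/ṁ = 245.464 s and T_ss = T_in + Q̇/(ṁ c_p) = 28.8730 °C.
This is linear first-order; T(t) = T_ss + (T₀ − T_ss) e^(−t/τ).
T(337.5) = 28.8730 + (10.8470)·e^(−337.5/245.464) = 28.8730 + (10.8470)·0.252853 = 31.6157 °C.

31.62 °C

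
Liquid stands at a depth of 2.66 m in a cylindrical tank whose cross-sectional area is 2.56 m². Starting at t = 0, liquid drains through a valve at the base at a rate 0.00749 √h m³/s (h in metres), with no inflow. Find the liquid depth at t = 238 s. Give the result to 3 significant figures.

A dh/dt = −Q_out = −0.00749 √h.
∫ h^(−1/2) dh = −(0.00749/A) ∫ dt, giving 2√h = 2√h₀ − (0.00749/A) t.
√h = √2.66 − 0.00749·238/(2·2.56) = 1.6310 − 0.34817 = 1.2828.
h = 1.2828² = 1.6455 m.

1.65 m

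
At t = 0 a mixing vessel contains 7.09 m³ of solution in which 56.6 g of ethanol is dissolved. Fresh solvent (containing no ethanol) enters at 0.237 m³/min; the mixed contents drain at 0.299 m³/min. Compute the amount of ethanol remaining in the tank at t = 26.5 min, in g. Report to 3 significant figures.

15.9 g

Let m(t) be the amount of ethanol. Volume: V(t) = V₀ + (Q_in − Q_out) t = 7.09 − 0.062000 t; V(26.5) = 5.4470 m³.
No ethanol enters, so dm/dt = −Q_out · (m/V).
dm/m = −Q_out dt/(V₀ − 0.062000 t); integrating gives ln(m/m₀) = −(Q_out/(Q_in−Q_out)) ln(V/V₀).
m = m₀ (V₀/V)^(Q_out/(Q_in−Q_out)) = 56.6 × (7.09/5.4470)^(-4.8226) = 15.874 g.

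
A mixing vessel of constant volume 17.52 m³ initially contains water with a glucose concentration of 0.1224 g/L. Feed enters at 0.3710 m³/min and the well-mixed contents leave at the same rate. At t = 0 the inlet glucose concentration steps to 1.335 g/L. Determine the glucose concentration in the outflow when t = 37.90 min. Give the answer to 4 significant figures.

Species balance on the tank: V dC/dt = Q(C_in − C).
Rewrite as dC/dt + C/τ = C_in/τ, τ = V/Q = 47.2237 min.
C approaches C_in exponentially: C(t) = C_in + (C₀ − C_in) e^(−t/τ).
C(37.90) = 1.335 + (0.1224 − 1.335)·e^(−37.90/47.2237) = 1.335 + (-1.21260)·0.448179 = 0.791538 g/L.

0.7915 g/L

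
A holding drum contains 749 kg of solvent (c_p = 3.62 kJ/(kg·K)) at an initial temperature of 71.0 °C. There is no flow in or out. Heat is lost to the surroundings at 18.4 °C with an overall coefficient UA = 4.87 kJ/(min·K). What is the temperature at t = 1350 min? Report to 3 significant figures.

Lumped-capacitance energy balance: M c_p dT/dt = UA(T_amb − T).
dT/dt = (T_ss − T)/τ with T_ss = T_amb = 18.400 °C, τ = M c_p/UA = 749·3.62/4.87 = 556.75 min.
T approaches T_ss exponentially: T(t) = T_ss + (T₀ − T_ss) e^(−t/τ).
T(1350) = 18.400 + (52.600)·0.088498 = 23.055 °C.

23.1 °C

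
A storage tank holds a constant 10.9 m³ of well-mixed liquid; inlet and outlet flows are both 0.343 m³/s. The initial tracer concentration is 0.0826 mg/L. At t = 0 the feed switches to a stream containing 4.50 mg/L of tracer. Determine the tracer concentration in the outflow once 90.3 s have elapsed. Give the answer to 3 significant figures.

4.24 mg/L

Mass balance on the solute (V constant): V dC/dt = Q(C_in − C).
Rewrite as dC/dt + C/τ = C_in/τ, τ = V/Q = 31.778 s.
C approaches C_in exponentially: C(t) = C_in + (C₀ − C_in) e^(−t/τ).
C(90.3) = 4.50 + (0.0826 − 4.50)·e^(−90.3/31.778) = 4.50 + (-4.4174)·0.058335 = 4.2423 mg/L.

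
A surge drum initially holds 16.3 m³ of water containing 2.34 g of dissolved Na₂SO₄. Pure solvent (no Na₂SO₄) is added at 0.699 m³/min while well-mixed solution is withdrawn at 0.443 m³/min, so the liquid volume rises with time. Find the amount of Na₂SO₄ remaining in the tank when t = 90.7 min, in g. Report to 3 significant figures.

Total volume: dV/dt = Q_in − Q_out = 0.25600 m³/min, so V(t) = 16.3 + 0.25600 t and V(90.7) = 39.519 m³.
Solute balance: dm/dt = 0 − Q_out C = −Q_out m/V(t).
dm/m = −Q_out dt/(V₀ + 0.25600 t); integrating gives ln(m/m₀) = −(Q_out/(Q_in−Q_out)) ln(V/V₀).
m = m₀ (V₀/V)^(Q_out/(Q_in−Q_out)) = 2.34 × (16.3/39.519)^(1.7305) = 0.50541 g.

0.505 g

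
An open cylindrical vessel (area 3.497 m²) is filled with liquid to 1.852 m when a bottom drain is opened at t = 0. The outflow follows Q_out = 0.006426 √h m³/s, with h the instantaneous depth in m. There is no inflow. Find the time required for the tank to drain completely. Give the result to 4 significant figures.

A dh/dt = −Q_out = −0.006426 √h.
Separate and integrate: 2(√h − √h₀) = −(0.006426/A) t.
Tank is empty when √h = 0: t_empty = 2A√h₀/0.006426.
t_empty = 2·3.497·√1.852/0.006426 = 6.99400·1.36088/0.006426 = 1481.17 s.

1481 s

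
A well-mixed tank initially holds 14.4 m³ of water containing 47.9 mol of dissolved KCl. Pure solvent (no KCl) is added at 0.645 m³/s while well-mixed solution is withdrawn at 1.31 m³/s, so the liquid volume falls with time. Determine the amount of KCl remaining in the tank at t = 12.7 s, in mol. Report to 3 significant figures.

8.41 mol

Total volume: dV/dt = Q_in − Q_out = -0.66500 m³/s, so V(t) = 14.4 − 0.66500 t and V(12.7) = 5.9545 m³.
Solute balance: dm/dt = 0 − Q_out C = −Q_out m/V(t).
dm/m = −Q_out dt/(V₀ − 0.66500 t); integrating gives ln(m/m₀) = −(Q_out/(Q_in−Q_out)) ln(V/V₀).
m = m₀ (V₀/V)^(Q_out/(Q_in−Q_out)) = 47.9 × (14.4/5.9545)^(-1.9699) = 8.4108 mol.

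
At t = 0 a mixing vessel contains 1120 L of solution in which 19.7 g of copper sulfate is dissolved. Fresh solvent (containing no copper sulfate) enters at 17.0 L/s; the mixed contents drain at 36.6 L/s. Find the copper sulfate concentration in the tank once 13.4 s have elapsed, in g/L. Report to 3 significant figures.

0.0140 g/L

Total volume: dV/dt = Q_in − Q_out = -19.600 L/s, so V(t) = 1120 − 19.600 t and V(13.4) = 857.36 L.
No copper sulfate enters, so dm/dt = −Q_out · (m/V).
dm/m = −Q_out dt/(V₀ − 19.600 t); integrating gives ln(m/m₀) = −(Q_out/(Q_in−Q_out)) ln(V/V₀).
m = m₀ (V₀/V)^(Q_out/(Q_in−Q_out)) = 19.7 × (1120/857.36)^(-1.8673) = 11.961 g.
C = m/V = 11.961/857.36 = 0.013950 g/L.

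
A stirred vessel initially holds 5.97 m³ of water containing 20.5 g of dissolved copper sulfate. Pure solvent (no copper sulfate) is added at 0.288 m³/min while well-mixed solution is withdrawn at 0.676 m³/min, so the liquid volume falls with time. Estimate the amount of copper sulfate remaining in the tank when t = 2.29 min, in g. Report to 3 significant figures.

15.5 g

Let m(t) be the amount of copper sulfate. Volume: V(t) = V₀ + (Q_in − Q_out) t = 5.97 − 0.38800 t; V(2.29) = 5.0815 m³.
Species balance (pure solvent in): dm/dt = −Q_out · m/V(t).
dm/m = −Q_out dt/(V₀ − 0.38800 t); integrating gives ln(m/m₀) = −(Q_out/(Q_in−Q_out)) ln(V/V₀).
m = m₀ (V₀/V)^(Q_out/(Q_in−Q_out)) = 20.5 × (5.97/5.0815)^(-1.7423) = 15.482 g.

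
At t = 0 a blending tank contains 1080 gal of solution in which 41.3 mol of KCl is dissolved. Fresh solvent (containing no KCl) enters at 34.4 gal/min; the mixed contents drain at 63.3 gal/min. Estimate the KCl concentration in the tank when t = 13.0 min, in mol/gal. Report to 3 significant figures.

Let m(t) be the amount of KCl. Volume: V(t) = V₀ + (Q_in − Q_out) t = 1080 − 28.900 t; V(13.0) = 704.30 gal.
Species balance (pure solvent in): dm/dt = −Q_out · m/V(t).
dm/m = −Q_out dt/(V₀ − 28.900 t); integrating gives ln(m/m₀) = −(Q_out/(Q_in−Q_out)) ln(V/V₀).
m = m₀ (V₀/V)^(Q_out/(Q_in−Q_out)) = 41.3 × (1080/704.30)^(-2.1903) = 16.191 mol.
C = m/V = 16.191/704.30 = 0.022989 mol/gal.

0.0230 mol/gal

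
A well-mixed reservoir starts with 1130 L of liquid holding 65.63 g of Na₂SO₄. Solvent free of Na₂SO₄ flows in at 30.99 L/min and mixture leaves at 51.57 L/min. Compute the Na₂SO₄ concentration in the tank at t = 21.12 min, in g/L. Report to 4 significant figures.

0.02796 g/L

Let m(t) be the amount of Na₂SO₄. Volume: V(t) = V₀ + (Q_in − Q_out) t = 1130 − 20.5800 t; V(21.12) = 695.350 L.
Species balance (pure solvent in): dm/dt = −Q_out · m/V(t).
dm/m = −Q_out dt/(V₀ − 20.5800 t); integrating gives ln(m/m₀) = −(Q_out/(Q_in−Q_out)) ln(V/V₀).
m = m₀ (V₀/V)^(Q_out/(Q_in−Q_out)) = 65.63 × (1130/695.350)^(-2.50583) = 19.4395 g.
C = m/V = 19.4395/695.350 = 0.0279565 g/L.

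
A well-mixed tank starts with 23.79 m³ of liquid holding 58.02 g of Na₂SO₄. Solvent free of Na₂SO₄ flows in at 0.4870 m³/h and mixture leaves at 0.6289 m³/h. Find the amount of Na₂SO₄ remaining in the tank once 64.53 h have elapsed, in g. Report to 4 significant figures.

Total volume: dV/dt = Q_in − Q_out = -0.141900 m³/h, so V(t) = 23.79 − 0.141900 t and V(64.53) = 14.6332 m³.
Solute balance: dm/dt = 0 − Q_out C = −Q_out m/V(t).
Separate: dm/m = −Q_out dt/V(t) ⇒ ln(m/m₀) = −(Q_out/(Q_in−Q_out)) ln(V/V₀).
m = m₀ (V₀/V)^(Q_out/(Q_in−Q_out)) = 58.02 × (23.79/14.6332)^(-4.43199) = 6.73258 g.

6.733 g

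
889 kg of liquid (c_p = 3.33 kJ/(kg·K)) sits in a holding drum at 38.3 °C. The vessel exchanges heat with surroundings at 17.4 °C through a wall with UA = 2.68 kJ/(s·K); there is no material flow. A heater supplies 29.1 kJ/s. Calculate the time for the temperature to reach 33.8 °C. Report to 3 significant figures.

657 s

Heat balance on the well-mixed liquid: M c_p dT/dt = −UA(T − T_amb) + Q̇.
τ = M c_p/UA = 1104.6 s; T_ss = T_amb + Q̇/UA = 17.4 + 29.1/2.68 = 28.258 °C.
T(t) = T_ss + (T₀ − T_ss)e^(−t/τ); set T = 33.8:
t = −τ ln[(T − T_ss)/(T₀ − T_ss)] = −1104.6 · ln(0.55187) = 656.63 s.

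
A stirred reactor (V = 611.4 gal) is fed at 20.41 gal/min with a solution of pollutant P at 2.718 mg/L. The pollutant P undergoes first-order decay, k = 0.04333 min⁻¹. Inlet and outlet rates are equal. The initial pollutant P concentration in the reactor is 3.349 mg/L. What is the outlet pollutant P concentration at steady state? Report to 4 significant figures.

Species balance: V dC/dt = Q C_in − Q C − k V C.
Steady state (dC/dt = 0): C_ss = Q C_in/(Q + kV) = C_in/(1 + kV/Q).
C_ss = 20.41·2.718/(20.41 + 0.04333·611.4) = 55.4744/46.9020 = 1.18277 mg/L.

1.183 mg/L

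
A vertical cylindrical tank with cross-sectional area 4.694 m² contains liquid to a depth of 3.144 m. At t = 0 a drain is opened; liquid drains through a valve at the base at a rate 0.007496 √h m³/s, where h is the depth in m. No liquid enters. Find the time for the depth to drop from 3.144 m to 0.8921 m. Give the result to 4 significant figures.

1038 s

A dh/dt = −Q_out = −0.007496 √h.
This is separable: 2 d(√h)/dt = −0.007496/A, so √h = √h₀ − (0.007496/(2A)) t.
t = 2A(√h₀ − √h)/0.007496 = 2·4.694·(√3.144 − √0.8921)/0.007496
  = 9.38800 × (1.77313 − 0.944510) / 0.007496 = 1037.77 s.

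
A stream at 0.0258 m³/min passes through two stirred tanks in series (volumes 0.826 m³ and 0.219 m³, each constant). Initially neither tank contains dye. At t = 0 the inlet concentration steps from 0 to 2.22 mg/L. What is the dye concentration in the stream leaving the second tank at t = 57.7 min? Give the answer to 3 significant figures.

1.72 mg/L

Time constants: τᵢ = Vᵢ/Q for each well-mixed tank.
τ₁ = 0.826/0.0258 = 32.016 min; τ₂ = 0.219/0.0258 = 8.4884 min.
Solving the cascade with C₁(0)=C₂(0)=0 gives C₂(t) = C_in[1 − (τ₁ e^(−t/τ₁) − τ₂ e^(−t/τ₂))/(τ₁ − τ₂)].
At t = 57.7: e^(−t/τ₁) = 0.16493, e^(−t/τ₂) = 0.0011165.
C₂ = 2.22·[1 − (32.016·0.16493 − 8.4884·0.0011165)/(23.527)] = 2.22·0.77597 = 1.7227 mg/L.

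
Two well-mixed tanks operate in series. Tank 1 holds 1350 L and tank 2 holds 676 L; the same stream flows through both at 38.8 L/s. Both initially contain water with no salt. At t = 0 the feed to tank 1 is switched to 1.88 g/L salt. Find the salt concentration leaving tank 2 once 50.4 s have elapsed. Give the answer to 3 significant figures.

1.10 g/L

Each tank obeys Vᵢ dCᵢ/dt = Q(Cᵢ₋₁ − Cᵢ), so τᵢ = Vᵢ/Q.
τ₁ = 1350/38.8 = 34.794 s; τ₂ = 676/38.8 = 17.423 s.
Solving the cascade with C₁(0)=C₂(0)=0 gives C₂(t) = C_in[1 − (τ₁ e^(−t/τ₁) − τ₂ e^(−t/τ₂))/(τ₁ − τ₂)].
At t = 50.4: e^(−t/τ₁) = 0.23491, e^(−t/τ₂) = 0.055422.
C₂ = 1.88·[1 − (34.794·0.23491 − 17.423·0.055422)/(17.371)] = 1.88·0.58506 = 1.0999 g/L.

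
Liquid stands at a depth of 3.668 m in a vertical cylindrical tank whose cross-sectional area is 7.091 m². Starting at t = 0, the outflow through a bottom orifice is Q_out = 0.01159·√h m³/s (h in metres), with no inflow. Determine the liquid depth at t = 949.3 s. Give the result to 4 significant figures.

With no inflow, A dh/dt = −0.01159 √h.
This is separable: 2 d(√h)/dt = −0.01159/A, so √h = √h₀ − (0.01159/(2A)) t.
√h = √3.668 − 0.01159·949.3/(2·7.091) = 1.91520 − 0.775799 = 1.13940.
h = 1.13940² = 1.29824 m.

1.298 m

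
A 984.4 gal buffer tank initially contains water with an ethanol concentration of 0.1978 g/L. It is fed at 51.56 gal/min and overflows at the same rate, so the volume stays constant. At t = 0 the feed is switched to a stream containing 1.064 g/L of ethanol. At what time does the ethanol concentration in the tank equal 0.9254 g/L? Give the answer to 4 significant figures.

34.99 min

Species balance: V dC/dt = Q(C_in − C) ⇒ τ = V/Q = 19.0923 min.
C(t) = C_in + (C₀ − C_in) e^(−t/τ). Set C = 0.9254 and solve for t:
e^(−t/τ) = (C − C_in)/(C₀ − C_in) = (0.9254 − 1.064)/(0.1978 − 1.064) = 0.160009
t = −τ ln(…) = 19.0923 × 1.83252 = 34.9871 min.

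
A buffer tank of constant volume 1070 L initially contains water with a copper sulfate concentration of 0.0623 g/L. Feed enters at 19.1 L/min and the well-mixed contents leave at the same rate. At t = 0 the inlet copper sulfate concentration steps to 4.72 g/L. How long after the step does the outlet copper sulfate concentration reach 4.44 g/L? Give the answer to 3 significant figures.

Transient balance on the dissolved component: V dC/dt = Q(C_in − C), so τ = V/Q = 56.021 min.
C(t) = C_in + (C₀ − C_in) e^(−t/τ). Set C = 4.44 and solve for t:
e^(−t/τ) = (C − C_in)/(C₀ − C_in) = (4.44 − 4.72)/(0.0623 − 4.72) = 0.060116
t = −τ ln(…) = 56.021 × 2.8115 = 157.50 min.

158 min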